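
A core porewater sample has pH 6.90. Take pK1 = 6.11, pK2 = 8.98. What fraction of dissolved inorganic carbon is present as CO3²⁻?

α₂ = 0.00711

α₂ = 1 / (1 + [H⁺]/K2 + [H⁺]²/(K1K2)) = 1 / (1 + 10^+2.08 + 10^+1.29)
   = 1 / (1 + 120.23 + 19.498) = 1/140.72 = 0.007106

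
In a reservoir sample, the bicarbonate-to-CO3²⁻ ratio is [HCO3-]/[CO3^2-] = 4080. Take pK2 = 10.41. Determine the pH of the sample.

pH = 6.80

From K2 = [H⁺][CO3^2-]/[HCO3-]:  pH = pK2 − log₁₀([HCO3-]/[CO3^2-])
log₁₀(4080) = +3.611
pH = 10.41 − (+3.611) = 6.80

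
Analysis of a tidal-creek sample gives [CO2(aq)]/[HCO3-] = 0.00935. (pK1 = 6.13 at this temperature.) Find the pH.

From K1 = [H⁺][HCO3-]/[CO2(aq)]:  pH = pK1 − log₁₀([CO2(aq)]/[HCO3-])
log₁₀(0.00935) = -2.029
pH = 6.13 − (-2.029) = 8.16

pH = 8.16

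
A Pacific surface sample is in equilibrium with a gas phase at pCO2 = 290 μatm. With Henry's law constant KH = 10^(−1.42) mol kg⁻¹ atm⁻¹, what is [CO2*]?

KH = 10^(−1.42) = 3.802×10^-2 mol kg⁻¹ atm⁻¹
[CO2*] = KH · pCO2 = 3.802×10^-2 × 290×10^-6 atm = 1.10×10^-5 mol/kg

[CO2*] = 11.0 μmol/kg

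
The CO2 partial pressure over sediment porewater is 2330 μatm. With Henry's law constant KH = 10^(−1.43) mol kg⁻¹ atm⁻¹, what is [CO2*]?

[CO2*] = 86.6 μmol/kg

KH = 10^(−1.43) = 3.715×10^-2 mol kg⁻¹ atm⁻¹
[CO2*] = KH · pCO2 = 3.715×10^-2 × 2330×10^-6 atm = 8.66×10^-5 mol/kg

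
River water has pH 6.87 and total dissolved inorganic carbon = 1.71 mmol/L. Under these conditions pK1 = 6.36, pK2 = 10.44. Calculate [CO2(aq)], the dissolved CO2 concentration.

α₀ = 1 / (1 + K1/[H⁺] + K1K2/[H⁺]²) = 1 / (1 + 10^+0.51 + 10^-3.06)
   = 1 / (1 + 3.2359 + 0.00087096) = 1/4.2368 = 0.2360
[CO2*] = α₀ × DIC = 0.2360 × 1.71 = 0.404 mmol/L

[CO2*] = 0.404 mmol/L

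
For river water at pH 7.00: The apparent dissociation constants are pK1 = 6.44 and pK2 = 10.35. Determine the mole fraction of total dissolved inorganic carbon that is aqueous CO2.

α₀ = 1 / (1 + K1/[H⁺] + K1K2/[H⁺]²) = 1 / (1 + 10^+0.56 + 10^-2.79)
   = 1 / (1 + 3.6308 + 0.0016218) = 1/4.6324 = 0.2159

α₀ = 0.216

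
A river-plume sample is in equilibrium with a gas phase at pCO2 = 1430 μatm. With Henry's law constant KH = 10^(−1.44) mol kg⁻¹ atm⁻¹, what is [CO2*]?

KH = 10^(−1.44) = 3.631×10^-2 mol kg⁻¹ atm⁻¹
[CO2*] = KH · pCO2 = 3.631×10^-2 × 1430×10^-6 atm = 5.19×10^-5 mol/kg

[CO2*] = 51.9 μmol/kg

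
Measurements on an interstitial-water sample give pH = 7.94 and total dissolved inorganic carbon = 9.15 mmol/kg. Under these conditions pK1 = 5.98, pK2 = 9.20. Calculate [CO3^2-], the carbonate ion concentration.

α₂ = 1 / (1 + [H⁺]/K2 + [H⁺]²/(K1K2)) = 1 / (1 + 10^+1.26 + 10^-0.70)
   = 1 / (1 + 18.197 + 0.19953) = 1/19.397 = 0.05156
[CO3²⁻] = α₂ × DIC = 0.05156 × 9.15 = 0.472 mmol/kg

[CO3²⁻] = 0.472 mmol/kg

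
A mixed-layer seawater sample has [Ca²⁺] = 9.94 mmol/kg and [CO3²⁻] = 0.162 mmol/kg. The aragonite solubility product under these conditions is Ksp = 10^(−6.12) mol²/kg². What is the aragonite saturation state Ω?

Ω = 2.12

Ksp = 10^(−6.12) = 7.586×10^-7
Ω = [Ca²⁺][CO3²⁻]/Ksp = (9.94×10^-3)(0.162×10^-3) / 7.586×10^-7 = 2.12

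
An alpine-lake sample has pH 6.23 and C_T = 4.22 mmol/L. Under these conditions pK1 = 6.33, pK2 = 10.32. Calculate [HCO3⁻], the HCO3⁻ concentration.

α₁ = 1 / (1 + [H⁺]/K1 + K2/[H⁺]) = 1 / (1 + 10^+0.10 + 10^-4.09)
   = 1 / (1 + 1.2589 + 8.1283×10^-5) = 1/2.2590 = 0.4427
[HCO3⁻] = α₁ × DIC = 0.4427 × 4.22 = 1.87 mmol/L

[HCO3⁻] = 1.87 mmol/L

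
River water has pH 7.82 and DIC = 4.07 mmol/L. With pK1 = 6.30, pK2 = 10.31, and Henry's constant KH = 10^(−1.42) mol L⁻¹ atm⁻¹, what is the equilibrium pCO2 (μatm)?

pCO2 = 3130 μatm

α₀ = 1 / (1 + K1/[H⁺] + K1K2/[H⁺]²) = 1 / (1 + 10^+1.52 + 10^-0.97)
   = 1 / (1 + 33.113 + 0.10715) = 1/34.220 = 0.02922
[CO2*] = α₀ × DIC = 0.02922 × 4.07 = 0.1189 mmol/L
pCO2 = [CO2*]/KH = 1.189×10^-4 / 3.802×10^-2 = 3130 μatm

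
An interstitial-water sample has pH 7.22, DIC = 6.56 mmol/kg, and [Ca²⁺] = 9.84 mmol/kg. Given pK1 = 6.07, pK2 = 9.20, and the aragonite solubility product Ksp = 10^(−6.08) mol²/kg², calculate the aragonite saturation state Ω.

Ω = 0.752

α₂ = 1 / (1 + [H⁺]/K2 + [H⁺]²/(K1K2)) = 1 / (1 + 10^+1.98 + 10^+0.83)
   = 1 / (1 + 95.499 + 6.7608) = 1/103.26 = 0.009684
[CO3²⁻] = α₂ × DIC = 0.009684 × 6.56 = 0.06353 mmol/kg
Ksp = 10^(−6.08) = 8.318×10^-7
Ω = [Ca²⁺][CO3²⁻]/Ksp = (9.84×10^-3)(6.353×10^-5) / 8.318×10^-7 = 0.752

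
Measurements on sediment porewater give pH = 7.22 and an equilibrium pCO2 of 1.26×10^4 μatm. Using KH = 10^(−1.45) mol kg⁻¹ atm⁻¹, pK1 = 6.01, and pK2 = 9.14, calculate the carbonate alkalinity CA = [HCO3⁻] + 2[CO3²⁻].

[CO2*] = KH · pCO2 = 10^(−1.45) × 1.26×10^4×10^-6 = 4.471×10^-4 mol/kg
α₀ = 1/(1 + K1/[H⁺] + K1K2/[H⁺]²) = 1/(1 + 10^+1.21 + 10^-0.71) = 0.05743
DIC = [CO2*]/α₀ = 4.471×10^-4 / 0.05743 = 7.785 mmol/kg
CA = (α₁ + 2α₂)·DIC = (0.9314 + 2×0.01120) × 7.785 = 7.42 mmol/kg

CA = 7.42 mmol/kg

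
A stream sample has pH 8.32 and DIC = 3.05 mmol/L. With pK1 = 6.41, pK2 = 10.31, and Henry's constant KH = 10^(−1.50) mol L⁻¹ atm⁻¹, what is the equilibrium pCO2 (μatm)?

α₀ = 1 / (1 + K1/[H⁺] + K1K2/[H⁺]²) = 1 / (1 + 10^+1.91 + 10^-0.08)
   = 1 / (1 + 81.283 + 0.83176) = 1/83.115 = 0.01203
[CO2*] = α₀ × DIC = 0.01203 × 3.05 = 0.03670 mmol/L
pCO2 = [CO2*]/KH = 3.670×10^-5 / 3.162×10^-2 = 1160 μatm

pCO2 = 1160 μatm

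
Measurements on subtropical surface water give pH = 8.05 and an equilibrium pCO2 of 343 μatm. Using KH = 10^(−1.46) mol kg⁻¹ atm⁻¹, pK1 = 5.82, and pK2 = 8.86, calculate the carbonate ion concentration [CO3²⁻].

[CO2*] = KH · pCO2 = 10^(−1.46) × 343×10^-6 = 1.189×10^-5 mol/kg
α₀ = 1/(1 + K1/[H⁺] + K1K2/[H⁺]²) = 1/(1 + 10^+2.23 + 10^+1.42) = 0.005073
DIC = [CO2*]/α₀ = 1.189×10^-5 / 0.005073 = 2.344 mmol/kg
[CO3²⁻] = α₂·DIC; α₂ = 0.1334, so [CO3²⁻] = 0.1334 × 2.344 = 0.313 mmol/kg

[CO3²⁻] = 0.313 mmol/kg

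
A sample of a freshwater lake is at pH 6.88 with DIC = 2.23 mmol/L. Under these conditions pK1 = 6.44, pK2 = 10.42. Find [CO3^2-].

α₂ = 1 / (1 + [H⁺]/K2 + [H⁺]²/(K1K2)) = 1 / (1 + 10^+3.54 + 10^+3.10)
   = 1 / (1 + 3467.4 + 1258.9) = 1/4727.3 = 0.0002115
[CO3²⁻] = α₂ × DIC = 0.0002115 × 2.23 = 0.000472 mmol/L = 0.472 μmol/L

[CO3²⁻] = 0.472 μmol/L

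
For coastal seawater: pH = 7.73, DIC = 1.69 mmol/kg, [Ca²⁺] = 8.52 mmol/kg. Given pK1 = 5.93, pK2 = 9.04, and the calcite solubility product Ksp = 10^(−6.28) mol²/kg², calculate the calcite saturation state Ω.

Ω = 1.26

α₂ = 1 / (1 + [H⁺]/K2 + [H⁺]²/(K1K2)) = 1 / (1 + 10^+1.31 + 10^-0.49)
   = 1 / (1 + 20.417 + 0.32359) = 1/21.741 = 0.04600
[CO3²⁻] = α₂ × DIC = 0.04600 × 1.69 = 0.07773 mmol/kg
Ksp = 10^(−6.28) = 5.248×10^-7
Ω = [Ca²⁺][CO3²⁻]/Ksp = (8.52×10^-3)(7.773×10^-5) / 5.248×10^-7 = 1.26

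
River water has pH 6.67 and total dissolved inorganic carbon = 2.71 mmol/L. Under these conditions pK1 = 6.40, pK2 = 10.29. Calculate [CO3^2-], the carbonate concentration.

α₂ = 1 / (1 + [H⁺]/K2 + [H⁺]²/(K1K2)) = 1 / (1 + 10^+3.62 + 10^+3.35)
   = 1 / (1 + 4168.7 + 2238.7) = 1/6408.4 = 0.0001560
[CO3²⁻] = α₂ × DIC = 0.0001560 × 2.71 = 0.000423 mmol/L = 0.423 μmol/L

[CO3²⁻] = 0.423 μmol/L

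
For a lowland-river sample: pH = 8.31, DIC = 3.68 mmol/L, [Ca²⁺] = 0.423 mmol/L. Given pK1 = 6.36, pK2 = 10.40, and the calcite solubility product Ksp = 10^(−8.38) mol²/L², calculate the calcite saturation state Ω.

Ω = 2.98

α₂ = 1 / (1 + [H⁺]/K2 + [H⁺]²/(K1K2)) = 1 / (1 + 10^+2.09 + 10^+0.14)
   = 1 / (1 + 123.03 + 1.3804) = 1/125.41 = 0.007974
[CO3²⁻] = α₂ × DIC = 0.007974 × 3.68 = 0.02934 mmol/L
Ksp = 10^(−8.38) = 4.169×10^-9
Ω = [Ca²⁺][CO3²⁻]/Ksp = (0.423×10^-3)(2.934×10^-5) / 4.169×10^-9 = 2.98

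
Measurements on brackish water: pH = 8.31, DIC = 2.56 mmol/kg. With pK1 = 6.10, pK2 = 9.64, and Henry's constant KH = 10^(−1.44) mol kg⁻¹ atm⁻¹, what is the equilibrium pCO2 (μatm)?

α₀ = 1 / (1 + K1/[H⁺] + K1K2/[H⁺]²) = 1 / (1 + 10^+2.21 + 10^+0.88)
   = 1 / (1 + 162.18 + 7.5858) = 1/170.77 = 0.005856
[CO2*] = α₀ × DIC = 0.005856 × 2.56 = 0.01499 mmol/kg = 14.99 μmol/kg
pCO2 = [CO2*]/KH = 1.499×10^-5 / 3.631×10^-2 = 413 μatm

pCO2 = 413 μatm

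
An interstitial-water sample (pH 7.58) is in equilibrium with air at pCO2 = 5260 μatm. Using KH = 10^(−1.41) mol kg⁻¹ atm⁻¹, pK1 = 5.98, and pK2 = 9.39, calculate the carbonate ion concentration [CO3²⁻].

[CO3²⁻] = 0.126 mmol/kg

[CO2*] = KH · pCO2 = 10^(−1.41) × 5260×10^-6 = 2.046×10^-4 mol/kg
α₀ = 1/(1 + K1/[H⁺] + K1K2/[H⁺]²) = 1/(1 + 10^+1.60 + 10^-0.21) = 0.02414
DIC = [CO2*]/α₀ = 2.046×10^-4 / 0.02414 = 8.478 mmol/kg
[CO3²⁻] = α₂·DIC; α₂ = 0.01488, so [CO3²⁻] = 0.01488 × 8.478 = 0.126 mmol/kg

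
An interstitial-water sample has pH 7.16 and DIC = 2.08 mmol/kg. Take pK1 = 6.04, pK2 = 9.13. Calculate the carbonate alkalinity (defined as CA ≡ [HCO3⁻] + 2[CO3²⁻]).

CA = 1.96 mmol/kg

CA = [HCO3⁻] + 2[CO3²⁻] = (α₁ + 2α₂)·DIC
At pH 7.16: [H⁺]/K1 = 10^-1.12 = 0.075858, K2/[H⁺] = 10^-1.97 = 0.010715
α₁ = 1/(1 + 0.075858 + 0.010715) = 1/1.0866 = 0.9203; α₂ = α₁·K2/[H⁺] = 0.009861
α₁ + 2α₂ = 0.9400
CA = 0.9400 × 2.08 = 1.96 mmol/kg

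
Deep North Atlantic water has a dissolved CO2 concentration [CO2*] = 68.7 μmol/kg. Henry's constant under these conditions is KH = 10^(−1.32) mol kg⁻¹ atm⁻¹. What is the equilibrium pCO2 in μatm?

pCO2 = 1440 μatm

KH = 10^(−1.32) = 4.786×10^-2 mol kg⁻¹ atm⁻¹
pCO2 = [CO2*]/KH = 68.7×10^-6 / 4.786×10^-2 = 1.44×10^-3 atm = 1440 μatm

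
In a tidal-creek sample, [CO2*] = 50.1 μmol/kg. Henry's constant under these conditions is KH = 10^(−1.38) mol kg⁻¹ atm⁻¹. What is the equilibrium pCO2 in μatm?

pCO2 = 1200 μatm

KH = 10^(−1.38) = 4.169×10^-2 mol kg⁻¹ atm⁻¹
pCO2 = [CO2*]/KH = 50.1×10^-6 / 4.169×10^-2 = 1.20×10^-3 atm = 1200 μatm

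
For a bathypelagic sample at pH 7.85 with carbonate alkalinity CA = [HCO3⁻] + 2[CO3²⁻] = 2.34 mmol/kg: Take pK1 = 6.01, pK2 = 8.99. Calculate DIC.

CA = [HCO3⁻] + 2[CO3²⁻] = (α₁ + 2α₂)·DIC
At pH 7.85: [H⁺]/K1 = 10^-1.84 = 0.014454, K2/[H⁺] = 10^-1.14 = 0.072444
α₁ = 1/(1 + 0.014454 + 0.072444) = 1/1.0869 = 0.9200; α₂ = α₁·K2/[H⁺] = 0.06665
α₁ + 2α₂ = 1.0534
DIC = CA / (α₁ + 2α₂) = 2.34 / 1.0534 = 2.22 mmol/kg

DIC = 2.22 mmol/kg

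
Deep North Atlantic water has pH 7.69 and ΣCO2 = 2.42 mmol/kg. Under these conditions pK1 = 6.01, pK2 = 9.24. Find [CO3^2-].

[CO3²⁻] = 0.0650 mmol/kg

α₂ = 1 / (1 + [H⁺]/K2 + [H⁺]²/(K1K2)) = 1 / (1 + 10^+1.55 + 10^-0.13)
   = 1 / (1 + 35.481 + 0.74131) = 1/37.223 = 0.02687
[CO3²⁻] = α₂ × DIC = 0.02687 × 2.42 = 0.0650 mmol/kg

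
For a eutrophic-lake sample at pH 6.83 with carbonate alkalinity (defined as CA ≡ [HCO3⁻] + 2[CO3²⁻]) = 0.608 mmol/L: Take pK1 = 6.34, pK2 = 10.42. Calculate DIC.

CA = [HCO3⁻] + 2[CO3²⁻] = (α₁ + 2α₂)·DIC
At pH 6.83: [H⁺]/K1 = 10^-0.49 = 0.32359, K2/[H⁺] = 10^-3.59 = 0.00025704
α₁ = 1/(1 + 0.32359 + 0.00025704) = 1/1.3239 = 0.7554; α₂ = α₁·K2/[H⁺] = 0.0001942
α₁ + 2α₂ = 0.7558
DIC = CA / (α₁ + 2α₂) = 0.608 / 0.7558 = 0.804 mmol/L

DIC = 0.804 mmol/L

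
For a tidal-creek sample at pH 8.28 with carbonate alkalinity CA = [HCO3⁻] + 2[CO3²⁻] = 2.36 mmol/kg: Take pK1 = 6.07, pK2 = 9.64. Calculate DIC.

CA = [HCO3⁻] + 2[CO3²⁻] = (α₁ + 2α₂)·DIC
At pH 8.28: [H⁺]/K1 = 10^-2.21 = 0.0061660, K2/[H⁺] = 10^-1.36 = 0.043652
α₁ = 1/(1 + 0.0061660 + 0.043652) = 1/1.0498 = 0.9525; α₂ = α₁·K2/[H⁺] = 0.04158
α₁ + 2α₂ = 1.0357
DIC = CA / (α₁ + 2α₂) = 2.36 / 1.0357 = 2.28 mmol/kg

DIC = 2.28 mmol/kg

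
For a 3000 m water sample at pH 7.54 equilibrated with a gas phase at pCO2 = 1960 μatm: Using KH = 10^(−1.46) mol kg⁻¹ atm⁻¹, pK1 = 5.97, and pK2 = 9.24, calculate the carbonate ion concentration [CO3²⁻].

[CO2*] = KH · pCO2 = 10^(−1.46) × 1960×10^-6 = 6.796×10^-5 mol/kg
α₀ = 1/(1 + K1/[H⁺] + K1K2/[H⁺]²) = 1/(1 + 10^+1.57 + 10^-0.13) = 0.02571
DIC = [CO2*]/α₀ = 6.796×10^-5 / 0.02571 = 2.643 mmol/kg
[CO3²⁻] = α₂·DIC; α₂ = 0.01906, so [CO3²⁻] = 0.01906 × 2.643 = 0.0504 mmol/kg

[CO3²⁻] = 0.0504 mmol/kg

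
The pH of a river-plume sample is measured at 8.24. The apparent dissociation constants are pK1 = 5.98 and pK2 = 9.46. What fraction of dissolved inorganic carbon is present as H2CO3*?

α₀ = 1 / (1 + K1/[H⁺] + K1K2/[H⁺]²) = 1 / (1 + 10^+2.26 + 10^+1.04)
   = 1 / (1 + 181.97 + 10.965) = 1/193.93 = 0.005156

α₀ = 0.00516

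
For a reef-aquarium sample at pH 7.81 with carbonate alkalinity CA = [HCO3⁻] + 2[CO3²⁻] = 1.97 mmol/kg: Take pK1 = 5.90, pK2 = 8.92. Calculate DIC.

DIC = 1.86 mmol/kg

CA = [HCO3⁻] + 2[CO3²⁻] = (α₁ + 2α₂)·DIC
At pH 7.81: [H⁺]/K1 = 10^-1.91 = 0.012303, K2/[H⁺] = 10^-1.11 = 0.077625
α₁ = 1/(1 + 0.012303 + 0.077625) = 1/1.0899 = 0.9175; α₂ = α₁·K2/[H⁺] = 0.07122
α₁ + 2α₂ = 1.0599
DIC = CA / (α₁ + 2α₂) = 1.97 / 1.0599 = 1.86 mmol/kg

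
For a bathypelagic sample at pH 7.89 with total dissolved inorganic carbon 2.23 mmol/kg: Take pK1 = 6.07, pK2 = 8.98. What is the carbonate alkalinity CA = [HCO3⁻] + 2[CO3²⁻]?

CA = [HCO3⁻] + 2[CO3²⁻] = (α₁ + 2α₂)·DIC
At pH 7.89: [H⁺]/K1 = 10^-1.82 = 0.015136, K2/[H⁺] = 10^-1.09 = 0.081283
α₁ = 1/(1 + 0.015136 + 0.081283) = 1/1.0964 = 0.9121; α₂ = α₁·K2/[H⁺] = 0.07414
α₁ + 2α₂ = 1.0603
CA = 1.0603 × 2.23 = 2.36 mmol/kg

CA = 2.36 mmol/kg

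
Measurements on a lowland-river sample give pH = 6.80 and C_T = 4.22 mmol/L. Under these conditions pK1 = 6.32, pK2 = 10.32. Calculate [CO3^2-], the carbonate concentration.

[CO3²⁻] = 0.957 μmol/L

α₂ = 1 / (1 + [H⁺]/K2 + [H⁺]²/(K1K2)) = 1 / (1 + 10^+3.52 + 10^+3.04)
   = 1 / (1 + 3311.3 + 1096.5) = 1/4408.8 = 0.0002268
[CO3²⁻] = α₂ × DIC = 0.0002268 × 4.22 = 0.000957 mmol/L = 0.957 μmol/L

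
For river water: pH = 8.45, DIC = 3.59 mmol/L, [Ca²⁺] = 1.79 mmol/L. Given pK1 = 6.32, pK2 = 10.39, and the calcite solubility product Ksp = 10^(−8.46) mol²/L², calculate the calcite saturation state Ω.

α₂ = 1 / (1 + [H⁺]/K2 + [H⁺]²/(K1K2)) = 1 / (1 + 10^+1.94 + 10^-0.19)
   = 1 / (1 + 87.096 + 0.64565) = 1/88.742 = 0.01127
[CO3²⁻] = α₂ × DIC = 0.01127 × 3.59 = 0.04045 mmol/L
Ksp = 10^(−8.46) = 3.467×10^-9
Ω = [Ca²⁺][CO3²⁻]/Ksp = (1.79×10^-3)(4.045×10^-5) / 3.467×10^-9 = 20.9

Ω = 20.9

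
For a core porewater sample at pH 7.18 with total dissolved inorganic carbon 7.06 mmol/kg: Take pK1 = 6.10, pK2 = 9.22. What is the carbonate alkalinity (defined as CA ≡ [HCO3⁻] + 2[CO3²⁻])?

CA = [HCO3⁻] + 2[CO3²⁻] = (α₁ + 2α₂)·DIC
At pH 7.18: [H⁺]/K1 = 10^-1.08 = 0.083176, K2/[H⁺] = 10^-2.04 = 0.0091201
α₁ = 1/(1 + 0.083176 + 0.0091201) = 1/1.0923 = 0.9155; α₂ = α₁·K2/[H⁺] = 0.008349
α₁ + 2α₂ = 0.9322
CA = 0.9322 × 7.06 = 6.58 mmol/kg

CA = 6.58 mmol/kg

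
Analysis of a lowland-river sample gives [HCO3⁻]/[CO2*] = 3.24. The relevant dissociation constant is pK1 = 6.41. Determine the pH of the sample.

pH = 6.92

From K1 = [H⁺][HCO3⁻]/[CO2*]:  pH = pK1 + log₁₀([HCO3⁻]/[CO2*])
log₁₀(3.24) = +0.511
pH = 6.41 + (+0.511) = 6.92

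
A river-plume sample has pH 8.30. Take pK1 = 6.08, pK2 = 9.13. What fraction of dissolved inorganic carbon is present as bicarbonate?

α₁ = 1 / (1 + [H⁺]/K1 + K2/[H⁺]) = 1 / (1 + 10^-2.22 + 10^-0.83)
   = 1 / (1 + 0.0060256 + 0.14791) = 1/1.1539 = 0.8666

α₁ = 0.867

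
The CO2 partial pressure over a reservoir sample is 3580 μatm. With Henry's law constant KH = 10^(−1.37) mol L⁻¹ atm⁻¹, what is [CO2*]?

KH = 10^(−1.37) = 4.266×10^-2 mol L⁻¹ atm⁻¹
[CO2*] = KH · pCO2 = 4.266×10^-2 × 3580×10^-6 atm = 1.53×10^-4 mol/L

[CO2*] = 153 μmol/L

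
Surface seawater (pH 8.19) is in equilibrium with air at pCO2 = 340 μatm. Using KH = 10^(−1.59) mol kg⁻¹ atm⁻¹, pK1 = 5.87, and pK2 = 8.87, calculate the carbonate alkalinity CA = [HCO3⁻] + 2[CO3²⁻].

[CO2*] = KH · pCO2 = 10^(−1.59) × 340×10^-6 = 8.739×10^-6 mol/kg
α₀ = 1/(1 + K1/[H⁺] + K1K2/[H⁺]²) = 1/(1 + 10^+2.32 + 10^+1.64) = 0.003944
DIC = [CO2*]/α₀ = 8.739×10^-6 / 0.003944 = 2.216 mmol/kg
CA = (α₁ + 2α₂)·DIC = (0.8239 + 2×0.1721) × 2.216 = 2.59 mmol/kg

CA = 2.59 mmol/kg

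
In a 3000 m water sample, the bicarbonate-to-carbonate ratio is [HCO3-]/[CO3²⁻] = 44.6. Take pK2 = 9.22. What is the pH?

From K2 = [H⁺][CO3²⁻]/[HCO3-]:  pH = pK2 − log₁₀([HCO3-]/[CO3²⁻])
log₁₀(44.6) = +1.649
pH = 9.22 − (+1.649) = 7.57

pH = 7.57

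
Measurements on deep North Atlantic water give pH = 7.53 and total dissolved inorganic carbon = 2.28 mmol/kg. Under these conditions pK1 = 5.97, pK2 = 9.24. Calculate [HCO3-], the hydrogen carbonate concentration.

α₁ = 1 / (1 + [H⁺]/K1 + K2/[H⁺]) = 1 / (1 + 10^-1.56 + 10^-1.71)
   = 1 / (1 + 0.027542 + 0.019498) = 1/1.0470 = 0.9551
[HCO3⁻] = α₁ × DIC = 0.9551 × 2.28 = 2.18 mmol/kg

[HCO3⁻] = 2.18 mmol/kg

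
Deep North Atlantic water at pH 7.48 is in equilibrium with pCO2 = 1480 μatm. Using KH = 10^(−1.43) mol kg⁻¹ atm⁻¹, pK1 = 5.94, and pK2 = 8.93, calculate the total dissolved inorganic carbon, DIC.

DIC = 2.03 mmol/kg

[CO2*] = KH · pCO2 = 10^(−1.43) × 1480×10^-6 = 5.499×10^-5 mol/kg
α₀ = 1/(1 + K1/[H⁺] + K1K2/[H⁺]²) = 1/(1 + 10^+1.54 + 10^+0.09) = 0.02710
DIC = [CO2*]/α₀ = 5.499×10^-5 / 0.02710 = 2.03 mmol/kg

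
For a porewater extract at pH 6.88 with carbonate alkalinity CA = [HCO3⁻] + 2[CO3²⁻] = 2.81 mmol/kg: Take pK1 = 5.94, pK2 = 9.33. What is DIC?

CA = [HCO3⁻] + 2[CO3²⁻] = (α₁ + 2α₂)·DIC
At pH 6.88: [H⁺]/K1 = 10^-0.94 = 0.11482, K2/[H⁺] = 10^-2.45 = 0.0035481
α₁ = 1/(1 + 0.11482 + 0.0035481) = 1/1.1184 = 0.8942; α₂ = α₁·K2/[H⁺] = 0.003173
α₁ + 2α₂ = 0.9005
DIC = CA / (α₁ + 2α₂) = 2.81 / 0.9005 = 3.12 mmol/kg

DIC = 3.12 mmol/kg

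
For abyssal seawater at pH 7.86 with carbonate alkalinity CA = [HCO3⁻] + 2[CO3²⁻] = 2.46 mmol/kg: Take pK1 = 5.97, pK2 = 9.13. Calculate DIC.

DIC = 2.37 mmol/kg

CA = [HCO3⁻] + 2[CO3²⁻] = (α₁ + 2α₂)·DIC
At pH 7.86: [H⁺]/K1 = 10^-1.89 = 0.012882, K2/[H⁺] = 10^-1.27 = 0.053703
α₁ = 1/(1 + 0.012882 + 0.053703) = 1/1.0666 = 0.9376; α₂ = α₁·K2/[H⁺] = 0.05035
α₁ + 2α₂ = 1.0383
DIC = CA / (α₁ + 2α₂) = 2.46 / 1.0383 = 2.37 mmol/kg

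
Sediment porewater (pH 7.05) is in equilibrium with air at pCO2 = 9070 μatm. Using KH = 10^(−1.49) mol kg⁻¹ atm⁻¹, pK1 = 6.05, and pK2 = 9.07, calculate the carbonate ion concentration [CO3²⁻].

[CO2*] = KH · pCO2 = 10^(−1.49) × 9070×10^-6 = 2.935×10^-4 mol/kg
α₀ = 1/(1 + K1/[H⁺] + K1K2/[H⁺]²) = 1/(1 + 10^+1.00 + 10^-1.02) = 0.09013
DIC = [CO2*]/α₀ = 2.935×10^-4 / 0.09013 = 3.257 mmol/kg
[CO3²⁻] = α₂·DIC; α₂ = 0.008607, so [CO3²⁻] = 0.008607 × 3.257 = 0.0280 mmol/kg

[CO3²⁻] = 0.0280 mmol/kg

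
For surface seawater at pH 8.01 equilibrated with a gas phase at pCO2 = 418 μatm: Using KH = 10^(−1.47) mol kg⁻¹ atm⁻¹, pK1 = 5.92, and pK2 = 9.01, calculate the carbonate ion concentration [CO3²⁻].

[CO2*] = KH · pCO2 = 10^(−1.47) × 418×10^-6 = 1.416×10^-5 mol/kg
α₀ = 1/(1 + K1/[H⁺] + K1K2/[H⁺]²) = 1/(1 + 10^+2.09 + 10^+1.09) = 0.007335
DIC = [CO2*]/α₀ = 1.416×10^-5 / 0.007335 = 1.931 mmol/kg
[CO3²⁻] = α₂·DIC; α₂ = 0.09024, so [CO3²⁻] = 0.09024 × 1.931 = 0.174 mmol/kg

[CO3²⁻] = 0.174 mmol/kg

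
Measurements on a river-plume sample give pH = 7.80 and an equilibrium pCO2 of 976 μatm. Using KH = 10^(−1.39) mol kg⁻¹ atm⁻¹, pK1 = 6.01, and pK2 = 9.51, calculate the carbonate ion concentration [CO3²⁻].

[CO2*] = KH · pCO2 = 10^(−1.39) × 976×10^-6 = 3.976×10^-5 mol/kg
α₀ = 1/(1 + K1/[H⁺] + K1K2/[H⁺]²) = 1/(1 + 10^+1.79 + 10^+0.08) = 0.01566
DIC = [CO2*]/α₀ = 3.976×10^-5 / 0.01566 = 2.539 mmol/kg
[CO3²⁻] = α₂·DIC; α₂ = 0.01883, so [CO3²⁻] = 0.01883 × 2.539 = 0.0478 mmol/kg

[CO3²⁻] = 0.0478 mmol/kg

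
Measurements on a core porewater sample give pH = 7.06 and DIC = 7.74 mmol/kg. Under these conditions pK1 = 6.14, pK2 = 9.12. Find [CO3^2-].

[CO3²⁻] = 0.0597 mmol/kg

α₂ = 1 / (1 + [H⁺]/K2 + [H⁺]²/(K1K2)) = 1 / (1 + 10^+2.06 + 10^+1.14)
   = 1 / (1 + 114.82 + 13.804) = 1/129.62 = 0.007715
[CO3²⁻] = α₂ × DIC = 0.007715 × 7.74 = 0.0597 mmol/kg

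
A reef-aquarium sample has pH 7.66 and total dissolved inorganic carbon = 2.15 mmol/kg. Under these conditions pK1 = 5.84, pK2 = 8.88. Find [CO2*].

[CO2*] = 0.0303 mmol/kg

α₀ = 1 / (1 + K1/[H⁺] + K1K2/[H⁺]²) = 1 / (1 + 10^+1.82 + 10^+0.60)
   = 1 / (1 + 66.069 + 3.9811) = 1/71.050 = 0.01407
[CO2*] = α₀ × DIC = 0.01407 × 2.15 = 0.0303 mmol/kg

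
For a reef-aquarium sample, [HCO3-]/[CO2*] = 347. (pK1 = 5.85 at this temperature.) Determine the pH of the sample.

From K1 = [H⁺][HCO3-]/[CO2*]:  pH = pK1 + log₁₀([HCO3-]/[CO2*])
log₁₀(347) = +2.540
pH = 5.85 + (+2.540) = 8.39

pH = 8.39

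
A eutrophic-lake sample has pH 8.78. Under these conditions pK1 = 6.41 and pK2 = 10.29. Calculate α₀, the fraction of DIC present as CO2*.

α₀ = 0.00412

α₀ = 1 / (1 + K1/[H⁺] + K1K2/[H⁺]²) = 1 / (1 + 10^+2.37 + 10^+0.86)
   = 1 / (1 + 234.42 + 7.2444) = 1/242.67 = 0.004121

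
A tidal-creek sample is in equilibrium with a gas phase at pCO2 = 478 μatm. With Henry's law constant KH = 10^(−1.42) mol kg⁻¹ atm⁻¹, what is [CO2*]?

[CO2*] = 18.2 μmol/kg

KH = 10^(−1.42) = 3.802×10^-2 mol kg⁻¹ atm⁻¹
[CO2*] = KH · pCO2 = 3.802×10^-2 × 478×10^-6 atm = 1.82×10^-5 mol/kg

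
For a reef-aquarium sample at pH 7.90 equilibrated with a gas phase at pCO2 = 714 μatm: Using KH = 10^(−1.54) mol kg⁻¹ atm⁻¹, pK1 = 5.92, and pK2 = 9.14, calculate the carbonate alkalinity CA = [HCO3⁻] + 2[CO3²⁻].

[CO2*] = KH · pCO2 = 10^(−1.54) × 714×10^-6 = 2.059×10^-5 mol/kg
α₀ = 1/(1 + K1/[H⁺] + K1K2/[H⁺]²) = 1/(1 + 10^+1.98 + 10^+0.74) = 0.009804
DIC = [CO2*]/α₀ = 2.059×10^-5 / 0.009804 = 2.100 mmol/kg
CA = (α₁ + 2α₂)·DIC = (0.9363 + 2×0.05388) × 2.100 = 2.19 mmol/kg

CA = 2.19 mmol/kg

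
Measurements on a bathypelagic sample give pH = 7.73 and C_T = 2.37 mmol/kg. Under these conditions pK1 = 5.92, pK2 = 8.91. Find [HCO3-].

[HCO3⁻] = 2.19 mmol/kg

α₁ = 1 / (1 + [H⁺]/K1 + K2/[H⁺]) = 1 / (1 + 10^-1.81 + 10^-1.18)
   = 1 / (1 + 0.015488 + 0.066069) = 1/1.0816 = 0.9246
[HCO3⁻] = α₁ × DIC = 0.9246 × 2.37 = 2.19 mmol/kg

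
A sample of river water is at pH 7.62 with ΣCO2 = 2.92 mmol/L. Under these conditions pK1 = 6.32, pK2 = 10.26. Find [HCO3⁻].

[HCO3⁻] = 2.77 mmol/L

α₁ = 1 / (1 + [H⁺]/K1 + K2/[H⁺]) = 1 / (1 + 10^-1.30 + 10^-2.64)
   = 1 / (1 + 0.050119 + 0.0022909) = 1/1.0524 = 0.9502
[HCO3⁻] = α₁ × DIC = 0.9502 × 2.92 = 2.77 mmol/L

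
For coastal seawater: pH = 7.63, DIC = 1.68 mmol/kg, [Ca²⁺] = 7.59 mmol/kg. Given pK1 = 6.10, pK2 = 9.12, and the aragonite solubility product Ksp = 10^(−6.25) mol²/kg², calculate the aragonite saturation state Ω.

α₂ = 1 / (1 + [H⁺]/K2 + [H⁺]²/(K1K2)) = 1 / (1 + 10^+1.49 + 10^-0.04)
   = 1 / (1 + 30.903 + 0.91201) = 1/32.815 = 0.03047
[CO3²⁻] = α₂ × DIC = 0.03047 × 1.68 = 0.05120 mmol/kg
Ksp = 10^(−6.25) = 5.623×10^-7
Ω = [Ca²⁺][CO3²⁻]/Ksp = (7.59×10^-3)(5.120×10^-5) / 5.623×10^-7 = 0.691

Ω = 0.691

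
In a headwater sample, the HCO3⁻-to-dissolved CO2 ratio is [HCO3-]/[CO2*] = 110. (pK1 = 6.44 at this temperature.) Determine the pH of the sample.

pH = 8.48

From K1 = [H⁺][HCO3-]/[CO2*]:  pH = pK1 + log₁₀([HCO3-]/[CO2*])
log₁₀(110) = +2.041
pH = 6.44 + (+2.041) = 8.48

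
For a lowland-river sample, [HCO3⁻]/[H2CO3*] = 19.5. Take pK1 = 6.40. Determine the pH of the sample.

pH = 7.69

From K1 = [H⁺][HCO3⁻]/[H2CO3*]:  pH = pK1 + log₁₀([HCO3⁻]/[H2CO3*])
log₁₀(19.5) = +1.290
pH = 6.40 + (+1.290) = 7.69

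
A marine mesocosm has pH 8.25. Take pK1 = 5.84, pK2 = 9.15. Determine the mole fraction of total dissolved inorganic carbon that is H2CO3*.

α₀ = 0.00344

α₀ = 1 / (1 + K1/[H⁺] + K1K2/[H⁺]²) = 1 / (1 + 10^+2.41 + 10^+1.51)
   = 1 / (1 + 257.04 + 32.359) = 1/290.40 = 0.003444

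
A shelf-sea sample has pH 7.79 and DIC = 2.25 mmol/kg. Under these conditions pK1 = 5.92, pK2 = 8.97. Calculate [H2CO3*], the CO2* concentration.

[CO2*] = 0.0281 mmol/kg

α₀ = 1 / (1 + K1/[H⁺] + K1K2/[H⁺]²) = 1 / (1 + 10^+1.87 + 10^+0.69)
   = 1 / (1 + 74.131 + 4.8978) = 1/80.029 = 0.01250
[CO2*] = α₀ × DIC = 0.01250 × 2.25 = 0.0281 mmol/kg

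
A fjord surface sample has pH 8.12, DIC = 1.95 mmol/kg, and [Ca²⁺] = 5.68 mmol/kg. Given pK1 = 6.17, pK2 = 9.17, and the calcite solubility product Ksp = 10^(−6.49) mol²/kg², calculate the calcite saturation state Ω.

α₂ = 1 / (1 + [H⁺]/K2 + [H⁺]²/(K1K2)) = 1 / (1 + 10^+1.05 + 10^-0.90)
   = 1 / (1 + 11.220 + 0.12589) = 1/12.346 = 0.08100
[CO3²⁻] = α₂ × DIC = 0.08100 × 1.95 = 0.1579 mmol/kg
Ksp = 10^(−6.49) = 3.236×10^-7
Ω = [Ca²⁺][CO3²⁻]/Ksp = (5.68×10^-3)(1.579×10^-4) / 3.236×10^-7 = 2.77

Ω = 2.77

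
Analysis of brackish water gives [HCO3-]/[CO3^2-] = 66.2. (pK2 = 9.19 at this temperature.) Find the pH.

pH = 7.37

From K2 = [H⁺][CO3^2-]/[HCO3-]:  pH = pK2 − log₁₀([HCO3-]/[CO3^2-])
log₁₀(66.2) = +1.821
pH = 9.19 − (+1.821) = 7.37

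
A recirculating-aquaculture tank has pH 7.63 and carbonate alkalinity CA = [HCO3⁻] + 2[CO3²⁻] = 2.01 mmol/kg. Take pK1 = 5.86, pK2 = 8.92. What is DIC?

DIC = 1.95 mmol/kg

CA = [HCO3⁻] + 2[CO3²⁻] = (α₁ + 2α₂)·DIC
At pH 7.63: [H⁺]/K1 = 10^-1.77 = 0.016982, K2/[H⁺] = 10^-1.29 = 0.051286
α₁ = 1/(1 + 0.016982 + 0.051286) = 1/1.0683 = 0.9361; α₂ = α₁·K2/[H⁺] = 0.04801
α₁ + 2α₂ = 1.0321
DIC = CA / (α₁ + 2α₂) = 2.01 / 1.0321 = 1.95 mmol/kg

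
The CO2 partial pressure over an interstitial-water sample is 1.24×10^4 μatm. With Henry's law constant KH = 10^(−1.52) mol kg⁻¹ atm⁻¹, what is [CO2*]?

[CO2*] = 374 μmol/kg

KH = 10^(−1.52) = 3.020×10^-2 mol kg⁻¹ atm⁻¹
[CO2*] = KH · pCO2 = 3.020×10^-2 × 1.24×10^4×10^-6 atm = 3.74×10^-4 mol/kg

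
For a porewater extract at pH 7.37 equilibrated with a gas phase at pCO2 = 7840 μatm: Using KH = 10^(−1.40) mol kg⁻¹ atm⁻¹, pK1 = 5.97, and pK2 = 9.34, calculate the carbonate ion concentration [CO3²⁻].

[CO3²⁻] = 0.0840 mmol/kg

[CO2*] = KH · pCO2 = 10^(−1.40) × 7840×10^-6 = 3.121×10^-4 mol/kg
α₀ = 1/(1 + K1/[H⁺] + K1K2/[H⁺]²) = 1/(1 + 10^+1.40 + 10^-0.57) = 0.03790
DIC = [CO2*]/α₀ = 3.121×10^-4 / 0.03790 = 8.236 mmol/kg
[CO3²⁻] = α₂·DIC; α₂ = 0.01020, so [CO3²⁻] = 0.01020 × 8.236 = 0.0840 mmol/kg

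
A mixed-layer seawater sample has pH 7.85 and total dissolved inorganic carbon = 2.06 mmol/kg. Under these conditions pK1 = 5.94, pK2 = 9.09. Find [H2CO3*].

α₀ = 1 / (1 + K1/[H⁺] + K1K2/[H⁺]²) = 1 / (1 + 10^+1.91 + 10^+0.67)
   = 1 / (1 + 81.283 + 4.6774) = 1/86.960 = 0.01150
[CO2*] = α₀ × DIC = 0.01150 × 2.06 = 0.0237 mmol/kg

[CO2*] = 0.0237 mmol/kg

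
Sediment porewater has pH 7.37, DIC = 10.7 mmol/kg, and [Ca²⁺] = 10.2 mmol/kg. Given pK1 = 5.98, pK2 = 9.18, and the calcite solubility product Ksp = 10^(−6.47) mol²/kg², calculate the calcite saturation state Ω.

Ω = 4.72

α₂ = 1 / (1 + [H⁺]/K2 + [H⁺]²/(K1K2)) = 1 / (1 + 10^+1.81 + 10^+0.42)
   = 1 / (1 + 64.565 + 2.6303) = 1/68.196 = 0.01466
[CO3²⁻] = α₂ × DIC = 0.01466 × 10.7 = 0.1569 mmol/kg
Ksp = 10^(−6.47) = 3.388×10^-7
Ω = [Ca²⁺][CO3²⁻]/Ksp = (10.2×10^-3)(1.569×10^-4) / 3.388×10^-7 = 4.72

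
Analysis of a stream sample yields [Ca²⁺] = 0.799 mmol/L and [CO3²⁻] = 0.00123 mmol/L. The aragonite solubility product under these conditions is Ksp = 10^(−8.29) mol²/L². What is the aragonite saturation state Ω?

Ksp = 10^(−8.29) = 5.129×10^-9
Ω = [Ca²⁺][CO3²⁻]/Ksp = (0.799×10^-3)(0.00123×10^-3) / 5.129×10^-9 = 0.192

Ω = 0.192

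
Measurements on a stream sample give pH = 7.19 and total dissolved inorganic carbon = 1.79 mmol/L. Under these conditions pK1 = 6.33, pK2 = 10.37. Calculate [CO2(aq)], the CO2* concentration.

[CO2*] = 0.217 mmol/L

α₀ = 1 / (1 + K1/[H⁺] + K1K2/[H⁺]²) = 1 / (1 + 10^+0.86 + 10^-2.32)
   = 1 / (1 + 7.2444 + 0.0047863) = 1/8.2491 = 0.1212
[CO2*] = α₀ × DIC = 0.1212 × 1.79 = 0.217 mmol/L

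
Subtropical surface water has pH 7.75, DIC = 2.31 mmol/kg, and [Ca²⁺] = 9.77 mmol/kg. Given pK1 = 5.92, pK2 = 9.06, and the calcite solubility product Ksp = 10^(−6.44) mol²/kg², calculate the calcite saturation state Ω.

Ω = 2.86

α₂ = 1 / (1 + [H⁺]/K2 + [H⁺]²/(K1K2)) = 1 / (1 + 10^+1.31 + 10^-0.52)
   = 1 / (1 + 20.417 + 0.30200) = 1/21.719 = 0.04604
[CO3²⁻] = α₂ × DIC = 0.04604 × 2.31 = 0.1064 mmol/kg
Ksp = 10^(−6.44) = 3.631×10^-7
Ω = [Ca²⁺][CO3²⁻]/Ksp = (9.77×10^-3)(1.064×10^-4) / 3.631×10^-7 = 2.86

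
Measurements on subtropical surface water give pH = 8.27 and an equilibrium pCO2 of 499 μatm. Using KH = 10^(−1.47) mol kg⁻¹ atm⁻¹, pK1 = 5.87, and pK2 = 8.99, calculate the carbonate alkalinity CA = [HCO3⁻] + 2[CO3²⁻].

CA = 5.87 mmol/kg

[CO2*] = KH · pCO2 = 10^(−1.47) × 499×10^-6 = 1.691×10^-5 mol/kg
α₀ = 1/(1 + K1/[H⁺] + K1K2/[H⁺]²) = 1/(1 + 10^+2.40 + 10^+1.68) = 0.003333
DIC = [CO2*]/α₀ = 1.691×10^-5 / 0.003333 = 5.073 mmol/kg
CA = (α₁ + 2α₂)·DIC = (0.8372 + 2×0.1595) × 5.073 = 5.87 mmol/kg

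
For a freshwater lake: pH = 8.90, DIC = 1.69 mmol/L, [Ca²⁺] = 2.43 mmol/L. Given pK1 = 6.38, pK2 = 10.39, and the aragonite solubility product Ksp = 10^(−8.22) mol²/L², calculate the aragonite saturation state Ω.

α₂ = 1 / (1 + [H⁺]/K2 + [H⁺]²/(K1K2)) = 1 / (1 + 10^+1.49 + 10^-1.03)
   = 1 / (1 + 30.903 + 0.093325) = 1/31.996 = 0.03125
[CO3²⁻] = α₂ × DIC = 0.03125 × 1.69 = 0.05282 mmol/L
Ksp = 10^(−8.22) = 6.026×10^-9
Ω = [Ca²⁺][CO3²⁻]/Ksp = (2.43×10^-3)(5.282×10^-5) / 6.026×10^-9 = 21.3

Ω = 21.3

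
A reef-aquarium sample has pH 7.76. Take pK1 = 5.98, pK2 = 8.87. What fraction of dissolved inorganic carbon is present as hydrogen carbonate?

α₁ = 0.914

α₁ = 1 / (1 + [H⁺]/K1 + K2/[H⁺]) = 1 / (1 + 10^-1.78 + 10^-1.11)
   = 1 / (1 + 0.016596 + 0.077625) = 1/1.0942 = 0.9139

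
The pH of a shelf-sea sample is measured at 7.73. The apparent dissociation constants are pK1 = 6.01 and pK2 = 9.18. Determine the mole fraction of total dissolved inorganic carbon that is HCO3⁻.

α₁ = 0.948

α₁ = 1 / (1 + [H⁺]/K1 + K2/[H⁺]) = 1 / (1 + 10^-1.72 + 10^-1.45)
   = 1 / (1 + 0.019055 + 0.035481) = 1/1.0545 = 0.9483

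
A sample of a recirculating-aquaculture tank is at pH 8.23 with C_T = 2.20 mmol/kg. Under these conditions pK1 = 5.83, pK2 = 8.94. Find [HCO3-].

[HCO3⁻] = 1.83 mmol/kg

α₁ = 1 / (1 + [H⁺]/K1 + K2/[H⁺]) = 1 / (1 + 10^-2.40 + 10^-0.71)
   = 1 / (1 + 0.0039811 + 0.19498) = 1/1.1990 = 0.8341
[HCO3⁻] = α₁ × DIC = 0.8341 × 2.20 = 1.83 mmol/kg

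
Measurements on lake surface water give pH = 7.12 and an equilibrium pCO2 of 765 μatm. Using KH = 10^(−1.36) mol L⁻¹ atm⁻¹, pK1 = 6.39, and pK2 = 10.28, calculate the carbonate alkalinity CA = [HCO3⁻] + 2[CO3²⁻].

CA = 0.180 mmol/L

[CO2*] = KH · pCO2 = 10^(−1.36) × 765×10^-6 = 3.339×10^-5 mol/L
α₀ = 1/(1 + K1/[H⁺] + K1K2/[H⁺]²) = 1/(1 + 10^+0.73 + 10^-2.43) = 0.1569
DIC = [CO2*]/α₀ = 3.339×10^-5 / 0.1569 = 0.2129 mmol/L
CA = (α₁ + 2α₂)·DIC = (0.8425 + 2×0.0005829) × 0.2129 = 0.180 mmol/L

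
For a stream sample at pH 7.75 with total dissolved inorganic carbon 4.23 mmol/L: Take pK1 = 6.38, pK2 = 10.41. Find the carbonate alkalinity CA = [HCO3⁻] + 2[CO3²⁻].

CA = [HCO3⁻] + 2[CO3²⁻] = (α₁ + 2α₂)·DIC
At pH 7.75: [H⁺]/K1 = 10^-1.37 = 0.042658, K2/[H⁺] = 10^-2.66 = 0.0021878
α₁ = 1/(1 + 0.042658 + 0.0021878) = 1/1.0448 = 0.9571; α₂ = α₁·K2/[H⁺] = 0.002094
α₁ + 2α₂ = 0.9613
CA = 0.9613 × 4.23 = 4.07 mmol/L

CA = 4.07 mmol/L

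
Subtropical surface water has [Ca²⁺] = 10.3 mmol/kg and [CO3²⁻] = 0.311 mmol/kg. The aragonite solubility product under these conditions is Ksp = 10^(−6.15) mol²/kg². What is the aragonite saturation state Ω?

Ksp = 10^(−6.15) = 7.079×10^-7
Ω = [Ca²⁺][CO3²⁻]/Ksp = (10.3×10^-3)(0.311×10^-3) / 7.079×10^-7 = 4.52

Ω = 4.52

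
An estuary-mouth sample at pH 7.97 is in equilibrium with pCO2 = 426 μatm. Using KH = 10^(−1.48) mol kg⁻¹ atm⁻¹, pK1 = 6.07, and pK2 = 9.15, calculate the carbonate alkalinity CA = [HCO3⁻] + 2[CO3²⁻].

[CO2*] = KH · pCO2 = 10^(−1.48) × 426×10^-6 = 1.411×10^-5 mol/kg
α₀ = 1/(1 + K1/[H⁺] + K1K2/[H⁺]²) = 1/(1 + 10^+1.90 + 10^+0.72) = 0.01167
DIC = [CO2*]/α₀ = 1.411×10^-5 / 0.01167 = 1.209 mmol/kg
CA = (α₁ + 2α₂)·DIC = (0.9271 + 2×0.06125) × 1.209 = 1.27 mmol/kg

CA = 1.27 mmol/kg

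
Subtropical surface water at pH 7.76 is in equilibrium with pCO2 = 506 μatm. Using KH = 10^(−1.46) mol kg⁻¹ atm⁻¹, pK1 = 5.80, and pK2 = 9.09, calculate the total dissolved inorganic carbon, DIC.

[CO2*] = KH · pCO2 = 10^(−1.46) × 506×10^-6 = 1.754×10^-5 mol/kg
α₀ = 1/(1 + K1/[H⁺] + K1K2/[H⁺]²) = 1/(1 + 10^+1.96 + 10^+0.63) = 0.01037
DIC = [CO2*]/α₀ = 1.754×10^-5 / 0.01037 = 1.69 mmol/kg

DIC = 1.69 mmol/kg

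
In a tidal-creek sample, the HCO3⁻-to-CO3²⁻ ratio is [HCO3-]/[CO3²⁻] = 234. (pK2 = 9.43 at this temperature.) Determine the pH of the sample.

pH = 7.06

From K2 = [H⁺][CO3²⁻]/[HCO3-]:  pH = pK2 − log₁₀([HCO3-]/[CO3²⁻])
log₁₀(234) = +2.369
pH = 9.43 − (+2.369) = 7.06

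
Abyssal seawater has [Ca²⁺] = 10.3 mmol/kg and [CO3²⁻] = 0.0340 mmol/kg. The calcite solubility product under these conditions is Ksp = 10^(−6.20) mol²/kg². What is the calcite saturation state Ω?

Ksp = 10^(−6.20) = 6.310×10^-7
Ω = [Ca²⁺][CO3²⁻]/Ksp = (10.3×10^-3)(0.0340×10^-3) / 6.310×10^-7 = 0.555

Ω = 0.555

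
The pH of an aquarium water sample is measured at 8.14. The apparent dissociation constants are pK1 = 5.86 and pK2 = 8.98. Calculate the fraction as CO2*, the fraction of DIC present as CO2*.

α₀ = 1 / (1 + K1/[H⁺] + K1K2/[H⁺]²) = 1 / (1 + 10^+2.28 + 10^+1.44)
   = 1 / (1 + 190.55 + 27.542) = 1/219.09 = 0.004564

α₀ = 0.00456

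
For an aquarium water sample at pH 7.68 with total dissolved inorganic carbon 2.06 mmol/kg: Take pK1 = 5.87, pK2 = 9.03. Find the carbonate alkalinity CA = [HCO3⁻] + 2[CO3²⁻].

CA = 2.12 mmol/kg

CA = [HCO3⁻] + 2[CO3²⁻] = (α₁ + 2α₂)·DIC
At pH 7.68: [H⁺]/K1 = 10^-1.81 = 0.015488, K2/[H⁺] = 10^-1.35 = 0.044668
α₁ = 1/(1 + 0.015488 + 0.044668) = 1/1.0602 = 0.9433; α₂ = α₁·K2/[H⁺] = 0.04213
α₁ + 2α₂ = 1.0275
CA = 1.0275 × 2.06 = 2.12 mmol/kg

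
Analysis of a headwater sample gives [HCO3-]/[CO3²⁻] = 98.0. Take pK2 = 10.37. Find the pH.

From K2 = [H⁺][CO3²⁻]/[HCO3-]:  pH = pK2 − log₁₀([HCO3-]/[CO3²⁻])
log₁₀(98.0) = +1.991
pH = 10.37 − (+1.991) = 8.38

pH = 8.38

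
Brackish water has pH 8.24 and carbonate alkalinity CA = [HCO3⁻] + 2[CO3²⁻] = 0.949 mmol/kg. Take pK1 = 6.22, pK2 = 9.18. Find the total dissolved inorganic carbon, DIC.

DIC = 0.868 mmol/kg

CA = [HCO3⁻] + 2[CO3²⁻] = (α₁ + 2α₂)·DIC
At pH 8.24: [H⁺]/K1 = 10^-2.02 = 0.0095499, K2/[H⁺] = 10^-0.94 = 0.11482
α₁ = 1/(1 + 0.0095499 + 0.11482) = 1/1.1244 = 0.8894; α₂ = α₁·K2/[H⁺] = 0.1021
α₁ + 2α₂ = 1.0936
DIC = CA / (α₁ + 2α₂) = 0.949 / 1.0936 = 0.868 mmol/kg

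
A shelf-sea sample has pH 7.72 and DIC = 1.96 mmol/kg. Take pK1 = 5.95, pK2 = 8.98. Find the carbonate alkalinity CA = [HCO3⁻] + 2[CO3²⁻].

CA = [HCO3⁻] + 2[CO3²⁻] = (α₁ + 2α₂)·DIC
At pH 7.72: [H⁺]/K1 = 10^-1.77 = 0.016982, K2/[H⁺] = 10^-1.26 = 0.054954
α₁ = 1/(1 + 0.016982 + 0.054954) = 1/1.0719 = 0.9329; α₂ = α₁·K2/[H⁺] = 0.05127
α₁ + 2α₂ = 1.0354
CA = 1.0354 × 1.96 = 2.03 mmol/kg

CA = 2.03 mmol/kg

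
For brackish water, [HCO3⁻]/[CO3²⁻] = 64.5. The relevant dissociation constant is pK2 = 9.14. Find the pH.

pH = 7.33

From K2 = [H⁺][CO3²⁻]/[HCO3⁻]:  pH = pK2 − log₁₀([HCO3⁻]/[CO3²⁻])
log₁₀(64.5) = +1.810
pH = 9.14 − (+1.810) = 7.33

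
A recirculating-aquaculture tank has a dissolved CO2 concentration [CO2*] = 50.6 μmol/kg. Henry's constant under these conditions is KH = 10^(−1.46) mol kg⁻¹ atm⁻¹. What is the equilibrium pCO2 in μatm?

KH = 10^(−1.46) = 3.467×10^-2 mol kg⁻¹ atm⁻¹
pCO2 = [CO2*]/KH = 50.6×10^-6 / 3.467×10^-2 = 1.46×10^-3 atm = 1460 μatm

pCO2 = 1460 μatm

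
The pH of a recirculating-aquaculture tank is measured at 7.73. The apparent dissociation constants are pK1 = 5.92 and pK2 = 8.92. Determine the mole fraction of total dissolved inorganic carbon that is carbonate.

α₂ = 1 / (1 + [H⁺]/K2 + [H⁺]²/(K1K2)) = 1 / (1 + 10^+1.19 + 10^-0.62)
   = 1 / (1 + 15.488 + 0.23988) = 1/16.728 = 0.05978

α₂ = 0.0598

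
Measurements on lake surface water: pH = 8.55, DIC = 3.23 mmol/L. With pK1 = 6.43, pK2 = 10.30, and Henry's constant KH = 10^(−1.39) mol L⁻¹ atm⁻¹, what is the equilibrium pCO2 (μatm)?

α₀ = 1 / (1 + K1/[H⁺] + K1K2/[H⁺]²) = 1 / (1 + 10^+2.12 + 10^+0.37)
   = 1 / (1 + 131.83 + 2.3442) = 1/135.17 = 0.007398
[CO2*] = α₀ × DIC = 0.007398 × 3.23 = 0.02390 mmol/L
pCO2 = [CO2*]/KH = 2.390×10^-5 / 4.074×10^-2 = 587 μatm

pCO2 = 587 μatm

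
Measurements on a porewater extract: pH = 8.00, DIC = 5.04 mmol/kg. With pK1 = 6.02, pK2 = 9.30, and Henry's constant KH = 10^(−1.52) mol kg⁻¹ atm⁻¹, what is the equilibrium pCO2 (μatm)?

α₀ = 1 / (1 + K1/[H⁺] + K1K2/[H⁺]²) = 1 / (1 + 10^+1.98 + 10^+0.68)
   = 1 / (1 + 95.499 + 4.7863) = 1/101.29 = 0.009873
[CO2*] = α₀ × DIC = 0.009873 × 5.04 = 0.04976 mmol/kg
pCO2 = [CO2*]/KH = 4.976×10^-5 / 3.020×10^-2 = 1650 μatm

pCO2 = 1650 μatm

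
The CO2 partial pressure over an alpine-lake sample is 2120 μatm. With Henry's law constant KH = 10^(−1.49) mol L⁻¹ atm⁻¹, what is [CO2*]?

[CO2*] = 68.6 μmol/L

KH = 10^(−1.49) = 3.236×10^-2 mol L⁻¹ atm⁻¹
[CO2*] = KH · pCO2 = 3.236×10^-2 × 2120×10^-6 atm = 6.86×10^-5 mol/L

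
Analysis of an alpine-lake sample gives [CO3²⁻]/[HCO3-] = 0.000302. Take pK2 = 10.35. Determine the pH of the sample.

pH = 6.83

From K2 = [H⁺][CO3²⁻]/[HCO3-]:  pH = pK2 + log₁₀([CO3²⁻]/[HCO3-])
log₁₀(0.000302) = -3.520
pH = 10.35 + (-3.520) = 6.83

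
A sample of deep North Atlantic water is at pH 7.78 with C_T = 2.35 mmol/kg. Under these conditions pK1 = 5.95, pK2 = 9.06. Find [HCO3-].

[HCO3⁻] = 2.20 mmol/kg

α₁ = 1 / (1 + [H⁺]/K1 + K2/[H⁺]) = 1 / (1 + 10^-1.83 + 10^-1.28)
   = 1 / (1 + 0.014791 + 0.052481) = 1/1.0673 = 0.9370
[HCO3⁻] = α₁ × DIC = 0.9370 × 2.35 = 2.20 mmol/kg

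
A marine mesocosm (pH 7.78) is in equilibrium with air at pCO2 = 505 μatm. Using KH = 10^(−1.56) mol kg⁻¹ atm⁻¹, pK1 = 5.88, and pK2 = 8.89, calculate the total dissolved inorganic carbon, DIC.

DIC = 1.20 mmol/kg

[CO2*] = KH · pCO2 = 10^(−1.56) × 505×10^-6 = 1.391×10^-5 mol/kg
α₀ = 1/(1 + K1/[H⁺] + K1K2/[H⁺]²) = 1/(1 + 10^+1.90 + 10^+0.79) = 0.01155
DIC = [CO2*]/α₀ = 1.391×10^-5 / 0.01155 = 1.20 mmol/kg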